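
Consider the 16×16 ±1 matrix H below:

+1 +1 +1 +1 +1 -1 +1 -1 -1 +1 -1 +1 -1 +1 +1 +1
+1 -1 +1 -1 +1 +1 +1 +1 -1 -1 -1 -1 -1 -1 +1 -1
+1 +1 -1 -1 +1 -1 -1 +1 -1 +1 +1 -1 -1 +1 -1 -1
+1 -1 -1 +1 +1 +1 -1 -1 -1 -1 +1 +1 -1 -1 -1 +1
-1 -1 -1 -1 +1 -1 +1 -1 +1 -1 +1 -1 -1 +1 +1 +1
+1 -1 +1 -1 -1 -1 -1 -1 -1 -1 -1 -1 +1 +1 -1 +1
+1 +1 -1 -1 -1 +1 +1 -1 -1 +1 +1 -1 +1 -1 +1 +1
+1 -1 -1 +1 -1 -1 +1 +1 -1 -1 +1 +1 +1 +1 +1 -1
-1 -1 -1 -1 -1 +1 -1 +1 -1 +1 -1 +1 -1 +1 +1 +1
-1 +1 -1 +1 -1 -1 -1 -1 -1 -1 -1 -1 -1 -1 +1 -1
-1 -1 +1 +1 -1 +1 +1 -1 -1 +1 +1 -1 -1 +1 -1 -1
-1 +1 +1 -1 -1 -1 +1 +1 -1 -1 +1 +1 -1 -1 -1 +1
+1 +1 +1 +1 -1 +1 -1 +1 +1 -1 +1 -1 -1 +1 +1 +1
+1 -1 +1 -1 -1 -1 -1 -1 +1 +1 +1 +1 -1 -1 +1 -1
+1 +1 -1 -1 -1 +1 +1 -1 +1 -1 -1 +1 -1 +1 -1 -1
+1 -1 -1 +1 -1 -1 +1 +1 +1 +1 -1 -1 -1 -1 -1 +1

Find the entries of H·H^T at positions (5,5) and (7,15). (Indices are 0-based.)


Row 5 of H: [1, -1, 1, -1, -1, -1, -1, -1, -1, -1, -1, -1, 1, 1, -1, 1].
Row 7 of H: [1, -1, -1, 1, -1, -1, 1, 1, -1, -1, 1, 1, 1, 1, 1, -1].
Row 15 of H: [1, -1, -1, 1, -1, -1, 1, 1, 1, 1, -1, -1, -1, -1, -1, 1].
(H·H^T)[5][5] = Σ_j H[5][j]·H[5][j] = (1)² + (-1)² + (1)² + (-1)² + (-1)² + (-1)² + (-1)² + (-1)² + (-1)² + (-1)² + (-1)² + (-1)² + (1)² + (1)² + (-1)² + (1)² = 1 + 1 + 1 + 1 + 1 + 1 + 1 + 1 + 1 + 1 + 1 + 1 + 1 + 1 + 1 + 1 = 16.
(H·H^T)[7][15] = Σ_j H[7][j]·H[15][j] = (1)·(1) + (-1)·(-1) + (-1)·(-1) + (1)·(1) + (-1)·(-1) + (-1)·(-1) + (1)·(1) + (1)·(1) + (-1)·(1) + (-1)·(1) + (1)·(-1) + (1)·(-1) + (1)·(-1) + (1)·(-1) + (1)·(-1) + (-1)·(1) = 1 + 1 + 1 + 1 + 1 + 1 + 1 + 1 + -1 + -1 + -1 + -1 + -1 + -1 + -1 + -1 = 0.
So rows 7 and 15 are orthogonal; the diagonal entry equals n = 16.

(5,5) entry = 16; (7,15) entry = 0.


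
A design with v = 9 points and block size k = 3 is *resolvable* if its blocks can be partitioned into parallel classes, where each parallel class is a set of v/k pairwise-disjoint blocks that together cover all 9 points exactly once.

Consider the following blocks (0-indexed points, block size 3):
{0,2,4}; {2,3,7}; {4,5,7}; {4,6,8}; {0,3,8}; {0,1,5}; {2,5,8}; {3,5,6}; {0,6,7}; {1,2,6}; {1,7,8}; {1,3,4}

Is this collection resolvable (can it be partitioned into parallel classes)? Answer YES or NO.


v = 9, block size k = 3, number of blocks = 12.
For resolvability, blocks must partition into parallel classes of size v/k = 3.
Total blocks must therefore be a multiple of 3: 12 = 3·4 + 0 ⇒ divisible ✓.
Greedy packing gives 4 candidate class(es). Each should be a full parallel class (size 3, covers all 9 points).
  Class 1 (3 blocks): {0,2,4}; {3,5,6}; {1,7,8}. Points covered: [0, 1, 2, 3, 4, 5, 6, 7, 8].
  Class 2 (3 blocks): {2,3,7}; {4,6,8}; {0,1,5}. Points covered: [0, 1, 2, 3, 4, 5, 6, 7, 8].
  Class 3 (3 blocks): {4,5,7}; {0,3,8}; {1,2,6}. Points covered: [0, 1, 2, 3, 4, 5, 6, 7, 8].
  Class 4 (3 blocks): {2,5,8}; {0,6,7}; {1,3,4}. Points covered: [0, 1, 2, 3, 4, 5, 6, 7, 8].
All classes full (size 3)? YES. All classes cover every point? YES.
Resolvable? YES.

YES


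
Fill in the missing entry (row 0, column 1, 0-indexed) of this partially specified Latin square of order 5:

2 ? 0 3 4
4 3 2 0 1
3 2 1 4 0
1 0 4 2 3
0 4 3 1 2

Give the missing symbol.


Row 0 contains symbols [0, 2, 3, 4] — missing [1].
Column 1 contains symbols [0, 2, 3, 4] — missing [1].
The missing symbol must appear in both missing sets; intersection = [1].
Therefore the hidden value is 1.

Missing value = 1.


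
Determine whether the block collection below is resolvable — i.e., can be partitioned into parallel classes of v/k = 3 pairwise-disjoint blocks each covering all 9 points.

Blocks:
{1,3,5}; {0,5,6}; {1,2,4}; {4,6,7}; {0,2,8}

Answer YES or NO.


v = 9, block size k = 3, number of blocks = 5.
For resolvability, blocks must partition into parallel classes of size v/k = 3.
Total blocks must therefore be a multiple of 3: 5 = 3·1 + 2 ⇒ not divisible ✗.
Resolvable? NO.

NO


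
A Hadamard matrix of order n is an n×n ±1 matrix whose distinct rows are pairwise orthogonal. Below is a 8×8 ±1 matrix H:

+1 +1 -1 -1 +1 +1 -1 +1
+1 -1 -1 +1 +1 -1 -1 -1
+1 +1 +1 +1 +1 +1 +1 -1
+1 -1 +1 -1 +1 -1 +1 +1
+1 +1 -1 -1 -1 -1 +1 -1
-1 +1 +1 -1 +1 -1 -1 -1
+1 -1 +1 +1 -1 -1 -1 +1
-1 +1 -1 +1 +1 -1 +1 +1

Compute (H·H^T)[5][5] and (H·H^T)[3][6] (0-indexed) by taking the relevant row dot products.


Row 3 of H: [1, -1, 1, -1, 1, -1, 1, 1].
Row 5 of H: [-1, 1, 1, -1, 1, -1, -1, -1].
Row 6 of H: [1, -1, 1, 1, -1, -1, -1, 1].
(H·H^T)[5][5] = Σ_j H[5][j]·H[5][j] = (-1)² + (1)² + (1)² + (-1)² + (1)² + (-1)² + (-1)² + (-1)² = 1 + 1 + 1 + 1 + 1 + 1 + 1 + 1 = 8.
(H·H^T)[3][6] = Σ_j H[3][j]·H[6][j] = (1)·(1) + (-1)·(-1) + (1)·(1) + (-1)·(1) + (1)·(-1) + (-1)·(-1) + (1)·(-1) + (1)·(1) = 1 + 1 + 1 + -1 + -1 + 1 + -1 + 1 = 2.
Rows 3 and 6 are not orthogonal (dot product = 2 ≠ 0), so H is not a Hadamard matrix.

(5,5) entry = 8; (3,6) entry = 2.


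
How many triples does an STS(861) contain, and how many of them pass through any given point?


An STS(v) is a 2-(v, 3, 1) BIBD: block size k = 3, λ = 1.
Replication: r(k − 1) = λ(v − 1) ⇒ r·2 = 861 − 1 = 860 ⇒ r = 430.
Block count: b = v(v − 1)/6 = 861·860/6 = 740460/6 = 123410.
(Check via bk = vr: 123410·3 = 370230 = 861·430 = 370230 ✓.)

r = 430, b = 123410.


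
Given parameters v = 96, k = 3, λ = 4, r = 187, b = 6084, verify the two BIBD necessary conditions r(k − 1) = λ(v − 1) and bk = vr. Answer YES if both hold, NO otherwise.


Condition (i): r(k − 1) = 187·2 = 374; λ(v − 1) = 4·95 = 380. Match? NO.
Condition (ii): bk = 6084·3 = 18252; vr = 96·187 = 17952. Match? NO.
Both conditions hold? NO.

NO


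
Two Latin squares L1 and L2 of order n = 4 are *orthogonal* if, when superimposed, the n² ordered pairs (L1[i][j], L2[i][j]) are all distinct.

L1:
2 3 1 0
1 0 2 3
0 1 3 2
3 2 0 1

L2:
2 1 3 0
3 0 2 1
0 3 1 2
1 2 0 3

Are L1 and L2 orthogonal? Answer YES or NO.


Form the n² = 16 superimposed pairs (L1[i][j], L2[i][j]), row by row (rows and columns indexed from 0):
row 0: (2,2) (3,1) (1,3) (0,0)
row 1: (1,3) (0,0) (2,2) (3,1)
row 2: (0,0) (1,3) (3,1) (2,2)
row 3: (3,1) (2,2) (0,0) (1,3)
Orthogonality requires all 16 pairs distinct.
But the pair (1,3) repeats: cell (0,2) has L1 = 1, L2 = 3, and cell (1,0) has L1 = 1, L2 = 3.
A repeated pair means some other pair never occurs (only 4 distinct pairs out of 16), so the squares are not orthogonal.
Conclusion: NO.

NO


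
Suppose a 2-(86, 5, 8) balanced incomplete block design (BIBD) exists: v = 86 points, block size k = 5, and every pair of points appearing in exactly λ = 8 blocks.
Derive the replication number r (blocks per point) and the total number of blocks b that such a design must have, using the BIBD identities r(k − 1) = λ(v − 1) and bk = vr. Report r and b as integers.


Any 2-(v, k, λ) BIBD satisfies two necessary conditions:
  (i)  Each point sits in r blocks, and counting incidences through any fixed point gives r(k − 1) = λ(v − 1), so r = λ(v − 1)/(k − 1).
  (ii) Total incidences bk = vr, so b = vr/k.
Step 1: r = λ(v − 1)/(k − 1) = 8·(86 − 1)/(5 − 1) = 8·85/4 = 680/4 = 170.
Step 2: b = vr/k = 86·170/5 = 14620/5 = 2924.
Check integrality: r = 170 ∈ Z ✓, b = 2924 ∈ Z ✓.
(These identities are necessary conditions: they determine r and b for any design with these parameters, but do not by themselves prove that one exists.)

r = 170, b = 2924.


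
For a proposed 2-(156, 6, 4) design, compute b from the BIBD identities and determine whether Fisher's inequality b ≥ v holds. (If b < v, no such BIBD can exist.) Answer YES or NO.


b = λv(v − 1)/(k(k − 1)) = 4·156·155/(6·5) = 96720/30 = 3224.
Compare with v = 156: b ≥ v, so Fisher's inequality holds.

YES


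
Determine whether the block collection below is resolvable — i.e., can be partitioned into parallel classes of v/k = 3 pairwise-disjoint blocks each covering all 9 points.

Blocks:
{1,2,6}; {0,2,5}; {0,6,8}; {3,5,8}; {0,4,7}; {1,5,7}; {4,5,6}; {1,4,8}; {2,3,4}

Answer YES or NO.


v = 9, block size k = 3, number of blocks = 9.
For resolvability, blocks must partition into parallel classes of size v/k = 3.
Total blocks must therefore be a multiple of 3: 9 = 3·3 + 0 ⇒ divisible ✓.
Consider block {0,2,5}. The only other block(s) in the collection disjoint from it are {1,4,8} — just 1 block(s). Any parallel class containing {0,2,5} would need 2 other blocks each disjoint from it, so no parallel class of size 3 can contain {0,2,5}.
Since every block must belong to some parallel class in a resolution, the collection cannot be partitioned into parallel classes.
Resolvable? NO.

NO


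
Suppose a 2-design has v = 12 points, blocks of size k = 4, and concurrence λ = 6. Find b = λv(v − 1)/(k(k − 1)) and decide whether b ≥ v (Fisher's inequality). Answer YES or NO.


b = λv(v − 1)/(k(k − 1)) = 6·12·11/(4·3) = 792/12 = 66.
Compare with v = 12: b ≥ v, so Fisher's inequality holds.

YES


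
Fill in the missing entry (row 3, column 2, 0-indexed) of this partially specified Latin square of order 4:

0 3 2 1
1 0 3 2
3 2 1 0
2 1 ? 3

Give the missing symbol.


Row 3 contains symbols [1, 2, 3] — missing [0].
Column 2 contains symbols [1, 2, 3] — missing [0].
The missing symbol must appear in both missing sets; intersection = [0].
Therefore the hidden value is 0.

Missing value = 0.


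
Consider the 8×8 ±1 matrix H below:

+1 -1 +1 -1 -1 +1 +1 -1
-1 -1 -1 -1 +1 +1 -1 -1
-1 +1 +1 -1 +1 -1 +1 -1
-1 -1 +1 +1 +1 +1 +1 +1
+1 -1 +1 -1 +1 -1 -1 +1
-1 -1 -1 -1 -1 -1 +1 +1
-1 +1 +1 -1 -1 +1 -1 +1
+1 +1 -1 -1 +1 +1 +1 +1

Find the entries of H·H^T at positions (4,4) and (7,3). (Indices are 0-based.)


Row 3 of H: [-1, -1, 1, 1, 1, 1, 1, 1].
Row 4 of H: [1, -1, 1, -1, 1, -1, -1, 1].
Row 7 of H: [1, 1, -1, -1, 1, 1, 1, 1].
(H·H^T)[4][4] = Σ_j H[4][j]·H[4][j] = (1)² + (-1)² + (1)² + (-1)² + (1)² + (-1)² + (-1)² + (1)² = 1 + 1 + 1 + 1 + 1 + 1 + 1 + 1 = 8.
(H·H^T)[7][3] = Σ_j H[7][j]·H[3][j] = (1)·(-1) + (1)·(-1) + (-1)·(1) + (-1)·(1) + (1)·(1) + (1)·(1) + (1)·(1) + (1)·(1) = -1 + -1 + -1 + -1 + 1 + 1 + 1 + 1 = 0.
So rows 7 and 3 are orthogonal; the diagonal entry equals n = 8.

(4,4) entry = 8; (7,3) entry = 0.


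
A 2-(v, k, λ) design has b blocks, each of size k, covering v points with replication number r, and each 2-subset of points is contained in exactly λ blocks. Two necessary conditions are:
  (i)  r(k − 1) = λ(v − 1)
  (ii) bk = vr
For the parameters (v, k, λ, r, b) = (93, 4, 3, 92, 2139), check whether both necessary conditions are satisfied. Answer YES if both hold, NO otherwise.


Condition (i): r(k − 1) = 92·3 = 276; λ(v − 1) = 3·92 = 276. Match? YES.
Condition (ii): bk = 2139·4 = 8556; vr = 93·92 = 8556. Match? YES.
Both conditions hold? YES.

YES


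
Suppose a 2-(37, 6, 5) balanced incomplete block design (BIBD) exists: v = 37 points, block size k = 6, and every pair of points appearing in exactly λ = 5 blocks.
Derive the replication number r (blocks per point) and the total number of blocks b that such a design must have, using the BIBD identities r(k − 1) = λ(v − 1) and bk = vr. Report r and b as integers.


Any 2-(v, k, λ) BIBD satisfies two necessary conditions:
  (i)  Each point sits in r blocks, and counting incidences through any fixed point gives r(k − 1) = λ(v − 1), so r = λ(v − 1)/(k − 1).
  (ii) Total incidences bk = vr, so b = vr/k.
Step 1: r = λ(v − 1)/(k − 1) = 5·(37 − 1)/(6 − 1) = 5·36/5 = 180/5 = 36.
Step 2: b = vr/k = 37·36/6 = 1332/6 = 222.
Check integrality: r = 36 ∈ Z ✓, b = 222 ∈ Z ✓.
(These identities are necessary conditions: they determine r and b for any design with these parameters, but do not by themselves prove that one exists.)

r = 36, b = 222.


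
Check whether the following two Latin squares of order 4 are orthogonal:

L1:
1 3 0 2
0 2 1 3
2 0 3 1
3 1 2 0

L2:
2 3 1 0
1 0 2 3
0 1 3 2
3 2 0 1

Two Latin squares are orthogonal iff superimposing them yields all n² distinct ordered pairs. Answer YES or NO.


Form the n² = 16 superimposed pairs (L1[i][j], L2[i][j]), row by row (rows and columns indexed from 0):
row 0: (1,2) (3,3) (0,1) (2,0)
row 1: (0,1) (2,0) (1,2) (3,3)
row 2: (2,0) (0,1) (3,3) (1,2)
row 3: (3,3) (1,2) (2,0) (0,1)
Orthogonality requires all 16 pairs distinct.
But the pair (0,1) repeats: cell (0,2) has L1 = 0, L2 = 1, and cell (1,0) has L1 = 0, L2 = 1.
A repeated pair means some other pair never occurs (only 4 distinct pairs out of 16), so the squares are not orthogonal.
Conclusion: NO.

NO


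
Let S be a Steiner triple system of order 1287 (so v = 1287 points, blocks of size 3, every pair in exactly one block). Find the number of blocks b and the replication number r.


An STS(v) is a 2-(v, 3, 1) BIBD: block size k = 3, λ = 1.
Replication: r(k − 1) = λ(v − 1) ⇒ r·2 = 1287 − 1 = 1286 ⇒ r = 643.
Block count: b = v(v − 1)/6 = 1287·1286/6 = 1655082/6 = 275847.

r = 643, b = 275847.


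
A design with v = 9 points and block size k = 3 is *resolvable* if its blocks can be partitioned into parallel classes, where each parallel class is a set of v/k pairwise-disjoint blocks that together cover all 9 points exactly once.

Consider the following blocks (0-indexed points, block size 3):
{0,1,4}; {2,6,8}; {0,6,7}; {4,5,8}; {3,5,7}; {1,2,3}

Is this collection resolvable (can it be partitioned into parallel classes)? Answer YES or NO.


v = 9, block size k = 3, number of blocks = 6.
For resolvability, blocks must partition into parallel classes of size v/k = 3.
Total blocks must therefore be a multiple of 3: 6 = 3·2 + 0 ⇒ divisible ✓.
Greedy packing gives 2 candidate class(es). Each should be a full parallel class (size 3, covers all 9 points).
  Class 1 (3 blocks): {0,1,4}; {2,6,8}; {3,5,7}. Points covered: [0, 1, 2, 3, 4, 5, 6, 7, 8].
  Class 2 (3 blocks): {0,6,7}; {4,5,8}; {1,2,3}. Points covered: [0, 1, 2, 3, 4, 5, 6, 7, 8].
All classes full (size 3)? YES. All classes cover every point? YES.
Resolvable? YES.

YES


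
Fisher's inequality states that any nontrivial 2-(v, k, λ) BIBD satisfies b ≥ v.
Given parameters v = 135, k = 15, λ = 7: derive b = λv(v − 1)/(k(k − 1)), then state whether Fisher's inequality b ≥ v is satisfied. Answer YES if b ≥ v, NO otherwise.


b = λv(v − 1)/(k(k − 1)) = 7·135·134/(15·14) = 126630/210 = 603.
Compare with v = 135: b ≥ v, so Fisher's inequality holds.

YES


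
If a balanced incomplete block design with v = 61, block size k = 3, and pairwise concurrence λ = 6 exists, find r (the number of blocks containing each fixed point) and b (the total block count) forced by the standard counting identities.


Any 2-(v, k, λ) BIBD satisfies two necessary conditions:
  (i)  Each point sits in r blocks, and counting incidences through any fixed point gives r(k − 1) = λ(v − 1), so r = λ(v − 1)/(k − 1).
  (ii) Total incidences bk = vr, so b = vr/k.
Step 1: r = λ(v − 1)/(k − 1) = 6·(61 − 1)/(3 − 1) = 6·60/2 = 360/2 = 180.
Step 2: b = vr/k = 61·180/3 = 10980/3 = 3660.
Check integrality: r = 180 ∈ Z ✓, b = 3660 ∈ Z ✓.
(These identities are necessary conditions: they determine r and b for any design with these parameters, but do not by themselves prove that one exists.)

r = 180, b = 3660.


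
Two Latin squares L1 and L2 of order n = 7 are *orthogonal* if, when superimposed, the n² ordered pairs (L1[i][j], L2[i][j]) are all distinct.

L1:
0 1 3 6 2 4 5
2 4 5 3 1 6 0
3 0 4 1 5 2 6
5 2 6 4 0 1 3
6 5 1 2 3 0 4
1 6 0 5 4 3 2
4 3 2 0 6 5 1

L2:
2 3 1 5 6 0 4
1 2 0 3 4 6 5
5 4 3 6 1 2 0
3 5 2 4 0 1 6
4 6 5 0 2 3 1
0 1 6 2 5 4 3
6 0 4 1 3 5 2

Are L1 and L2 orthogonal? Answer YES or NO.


Form the n² = 49 superimposed pairs (L1[i][j], L2[i][j]), row by row (rows and columns indexed from 0):
row 0: (0,2) (1,3) (3,1) (6,5) (2,6) (4,0) (5,4)
row 1: (2,1) (4,2) (5,0) (3,3) (1,4) (6,6) (0,5)
row 2: (3,5) (0,4) (4,3) (1,6) (5,1) (2,2) (6,0)
row 3: (5,3) (2,5) (6,2) (4,4) (0,0) (1,1) (3,6)
row 4: (6,4) (5,6) (1,5) (2,0) (3,2) (0,3) (4,1)
row 5: (1,0) (6,1) (0,6) (5,2) (4,5) (3,4) (2,3)
row 6: (4,6) (3,0) (2,4) (0,1) (6,3) (5,5) (1,2)
Orthogonality requires all 49 pairs distinct.
Check by first coordinate: for each symbol s of L1, list the L2 entries in the n cells where L1 = s; they must all differ.
  L1 = 0: L2 entries (in reading order) 2, 5, 4, 0, 3, 6, 1 — all 7 distinct ✓
  L1 = 1: L2 entries (in reading order) 3, 4, 6, 1, 5, 0, 2 — all 7 distinct ✓
  L1 = 2: L2 entries (in reading order) 6, 1, 2, 5, 0, 3, 4 — all 7 distinct ✓
  L1 = 3: L2 entries (in reading order) 1, 3, 5, 6, 2, 4, 0 — all 7 distinct ✓
  L1 = 4: L2 entries (in reading order) 0, 2, 3, 4, 1, 5, 6 — all 7 distinct ✓
  L1 = 5: L2 entries (in reading order) 4, 0, 1, 3, 6, 2, 5 — all 7 distinct ✓
  L1 = 6: L2 entries (in reading order) 5, 6, 0, 2, 4, 1, 3 — all 7 distinct ✓
Every symbol of L1 meets every symbol of L2 exactly once, so all 49 pairs are distinct (49 of 49).
Conclusion: YES.

YES


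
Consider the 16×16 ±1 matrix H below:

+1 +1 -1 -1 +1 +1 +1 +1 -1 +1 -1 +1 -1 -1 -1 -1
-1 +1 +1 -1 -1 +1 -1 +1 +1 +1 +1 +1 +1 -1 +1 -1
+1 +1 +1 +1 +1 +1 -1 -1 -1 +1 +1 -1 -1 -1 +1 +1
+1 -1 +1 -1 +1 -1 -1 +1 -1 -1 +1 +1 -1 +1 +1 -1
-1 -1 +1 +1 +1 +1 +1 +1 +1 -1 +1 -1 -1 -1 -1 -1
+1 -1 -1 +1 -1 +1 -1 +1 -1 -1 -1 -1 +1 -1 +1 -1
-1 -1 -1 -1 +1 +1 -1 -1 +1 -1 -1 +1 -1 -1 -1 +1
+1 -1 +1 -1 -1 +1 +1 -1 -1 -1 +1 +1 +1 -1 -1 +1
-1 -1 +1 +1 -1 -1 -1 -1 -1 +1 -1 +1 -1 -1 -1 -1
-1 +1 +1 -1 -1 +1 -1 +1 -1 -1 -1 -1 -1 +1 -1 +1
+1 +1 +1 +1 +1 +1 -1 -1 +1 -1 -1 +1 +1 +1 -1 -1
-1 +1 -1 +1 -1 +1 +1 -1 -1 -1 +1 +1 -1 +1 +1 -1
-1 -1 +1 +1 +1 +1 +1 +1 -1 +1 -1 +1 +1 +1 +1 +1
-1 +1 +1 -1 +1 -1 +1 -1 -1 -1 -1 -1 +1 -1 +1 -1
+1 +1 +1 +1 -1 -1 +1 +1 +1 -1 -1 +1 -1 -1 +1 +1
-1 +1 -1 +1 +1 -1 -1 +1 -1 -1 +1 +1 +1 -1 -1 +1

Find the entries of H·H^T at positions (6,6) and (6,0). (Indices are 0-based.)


Row 0 of H: [1, 1, -1, -1, 1, 1, 1, 1, -1, 1, -1, 1, -1, -1, -1, -1].
Row 6 of H: [-1, -1, -1, -1, 1, 1, -1, -1, 1, -1, -1, 1, -1, -1, -1, 1].
(H·H^T)[6][6] = Σ_j H[6][j]·H[6][j] = (-1)² + (-1)² + (-1)² + (-1)² + (1)² + (1)² + (-1)² + (-1)² + (1)² + (-1)² + (-1)² + (1)² + (-1)² + (-1)² + (-1)² + (1)² = 1 + 1 + 1 + 1 + 1 + 1 + 1 + 1 + 1 + 1 + 1 + 1 + 1 + 1 + 1 + 1 = 16.
(H·H^T)[6][0] = Σ_j H[6][j]·H[0][j] = (-1)·(1) + (-1)·(1) + (-1)·(-1) + (-1)·(-1) + (1)·(1) + (1)·(1) + (-1)·(1) + (-1)·(1) + (1)·(-1) + (-1)·(1) + (-1)·(-1) + (1)·(1) + (-1)·(-1) + (-1)·(-1) + (-1)·(-1) + (1)·(-1) = -1 + -1 + 1 + 1 + 1 + 1 + -1 + -1 + -1 + -1 + 1 + 1 + 1 + 1 + 1 + -1 = 2.
Rows 6 and 0 are not orthogonal (dot product = 2 ≠ 0), so H is not a Hadamard matrix.

(6,6) entry = 16; (6,0) entry = 2.


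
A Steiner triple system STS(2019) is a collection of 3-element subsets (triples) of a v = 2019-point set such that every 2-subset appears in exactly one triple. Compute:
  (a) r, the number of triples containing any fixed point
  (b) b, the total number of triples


An STS(v) is a 2-(v, 3, 1) BIBD: block size k = 3, λ = 1.
Replication: r(k − 1) = λ(v − 1) ⇒ r·2 = 2019 − 1 = 2018 ⇒ r = 1009.
Block count: b = v(v − 1)/6 = 2019·2018/6 = 4074342/6 = 679057.

r = 1009, b = 679057.


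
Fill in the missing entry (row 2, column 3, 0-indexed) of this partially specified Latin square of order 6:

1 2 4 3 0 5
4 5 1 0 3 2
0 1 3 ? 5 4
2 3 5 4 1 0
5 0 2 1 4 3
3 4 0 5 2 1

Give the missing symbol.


Row 2 contains symbols [0, 1, 3, 4, 5] — missing [2].
Column 3 contains symbols [0, 1, 3, 4, 5] — missing [2].
The missing symbol must appear in both missing sets; intersection = [2].
Therefore the hidden value is 2.

Missing value = 2.


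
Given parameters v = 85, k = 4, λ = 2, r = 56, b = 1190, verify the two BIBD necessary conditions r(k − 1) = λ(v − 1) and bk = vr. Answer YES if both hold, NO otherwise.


Condition (i): r(k − 1) = 56·3 = 168; λ(v − 1) = 2·84 = 168. Match? YES.
Condition (ii): bk = 1190·4 = 4760; vr = 85·56 = 4760. Match? YES.
Both conditions hold? YES.

YES


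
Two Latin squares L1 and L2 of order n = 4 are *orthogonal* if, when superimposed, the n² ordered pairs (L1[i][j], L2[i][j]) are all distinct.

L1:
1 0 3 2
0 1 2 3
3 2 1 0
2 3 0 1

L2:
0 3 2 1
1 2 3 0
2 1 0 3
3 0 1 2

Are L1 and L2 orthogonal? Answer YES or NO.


Form the n² = 16 superimposed pairs (L1[i][j], L2[i][j]), row by row (rows and columns indexed from 0):
row 0: (1,0) (0,3) (3,2) (2,1)
row 1: (0,1) (1,2) (2,3) (3,0)
row 2: (3,2) (2,1) (1,0) (0,3)
row 3: (2,3) (3,0) (0,1) (1,2)
Orthogonality requires all 16 pairs distinct.
But the pair (3,2) repeats: cell (0,2) has L1 = 3, L2 = 2, and cell (2,0) has L1 = 3, L2 = 2.
A repeated pair means some other pair never occurs (only 8 distinct pairs out of 16), so the squares are not orthogonal.
Conclusion: NO.

NO


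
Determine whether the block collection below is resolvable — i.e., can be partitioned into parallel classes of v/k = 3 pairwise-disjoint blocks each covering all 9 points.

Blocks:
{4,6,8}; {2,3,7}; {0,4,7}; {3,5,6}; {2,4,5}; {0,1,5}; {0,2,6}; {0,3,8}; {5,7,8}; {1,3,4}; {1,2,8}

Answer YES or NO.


v = 9, block size k = 3, number of blocks = 11.
For resolvability, blocks must partition into parallel classes of size v/k = 3.
Total blocks must therefore be a multiple of 3: 11 = 3·3 + 2 ⇒ not divisible ✗.
Resolvable? NO.

NO


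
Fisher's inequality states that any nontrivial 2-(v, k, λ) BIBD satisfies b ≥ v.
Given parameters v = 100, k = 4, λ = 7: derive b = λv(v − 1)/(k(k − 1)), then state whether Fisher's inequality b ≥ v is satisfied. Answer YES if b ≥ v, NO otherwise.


b = λv(v − 1)/(k(k − 1)) = 7·100·99/(4·3) = 69300/12 = 5775.
Compare with v = 100: b ≥ v, so Fisher's inequality holds.

YES


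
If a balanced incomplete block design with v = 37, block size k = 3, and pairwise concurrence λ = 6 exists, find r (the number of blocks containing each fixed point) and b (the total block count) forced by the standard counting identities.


Any 2-(v, k, λ) BIBD satisfies two necessary conditions:
  (i)  Each point sits in r blocks, and counting incidences through any fixed point gives r(k − 1) = λ(v − 1), so r = λ(v − 1)/(k − 1).
  (ii) Total incidences bk = vr, so b = vr/k.
Step 1: r = λ(v − 1)/(k − 1) = 6·(37 − 1)/(3 − 1) = 6·36/2 = 216/2 = 108.
Step 2: b = vr/k = 37·108/3 = 3996/3 = 1332.
Check integrality: r = 108 ∈ Z ✓, b = 1332 ∈ Z ✓.
(These identities are necessary conditions: they determine r and b for any design with these parameters, but do not by themselves prove that one exists.)

r = 108, b = 1332.


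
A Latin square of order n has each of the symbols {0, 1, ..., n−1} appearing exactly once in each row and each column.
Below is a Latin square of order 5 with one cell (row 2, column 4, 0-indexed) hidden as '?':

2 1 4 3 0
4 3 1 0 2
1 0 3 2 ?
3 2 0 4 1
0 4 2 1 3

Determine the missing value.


Row 2 contains symbols [0, 1, 2, 3] — missing [4].
Column 4 contains symbols [0, 1, 2, 3] — missing [4].
The missing symbol must appear in both missing sets; intersection = [4].
Therefore the hidden value is 4.

Missing value = 4.


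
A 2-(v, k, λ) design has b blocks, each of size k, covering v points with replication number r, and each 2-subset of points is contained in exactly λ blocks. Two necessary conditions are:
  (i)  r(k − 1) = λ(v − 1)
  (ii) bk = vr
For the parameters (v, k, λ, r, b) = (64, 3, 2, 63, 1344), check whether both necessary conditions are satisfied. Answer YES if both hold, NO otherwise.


Condition (i): r(k − 1) = 63·2 = 126; λ(v − 1) = 2·63 = 126. Match? YES.
Condition (ii): bk = 1344·3 = 4032; vr = 64·63 = 4032. Match? YES.
Both conditions hold? YES.

YES


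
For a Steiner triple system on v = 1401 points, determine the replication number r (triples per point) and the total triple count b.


An STS(v) is a 2-(v, 3, 1) BIBD: block size k = 3, λ = 1.
Replication: r(k − 1) = λ(v − 1) ⇒ r·2 = 1401 − 1 = 1400 ⇒ r = 700.
Block count: bk = vr ⇒ b·3 = 1401·700 = 980700 ⇒ b = 326900.
(Check via b = v(v − 1)/6 = 1401·1400/6 = 1961400/6 = 326900.)

r = 700, b = 326900.


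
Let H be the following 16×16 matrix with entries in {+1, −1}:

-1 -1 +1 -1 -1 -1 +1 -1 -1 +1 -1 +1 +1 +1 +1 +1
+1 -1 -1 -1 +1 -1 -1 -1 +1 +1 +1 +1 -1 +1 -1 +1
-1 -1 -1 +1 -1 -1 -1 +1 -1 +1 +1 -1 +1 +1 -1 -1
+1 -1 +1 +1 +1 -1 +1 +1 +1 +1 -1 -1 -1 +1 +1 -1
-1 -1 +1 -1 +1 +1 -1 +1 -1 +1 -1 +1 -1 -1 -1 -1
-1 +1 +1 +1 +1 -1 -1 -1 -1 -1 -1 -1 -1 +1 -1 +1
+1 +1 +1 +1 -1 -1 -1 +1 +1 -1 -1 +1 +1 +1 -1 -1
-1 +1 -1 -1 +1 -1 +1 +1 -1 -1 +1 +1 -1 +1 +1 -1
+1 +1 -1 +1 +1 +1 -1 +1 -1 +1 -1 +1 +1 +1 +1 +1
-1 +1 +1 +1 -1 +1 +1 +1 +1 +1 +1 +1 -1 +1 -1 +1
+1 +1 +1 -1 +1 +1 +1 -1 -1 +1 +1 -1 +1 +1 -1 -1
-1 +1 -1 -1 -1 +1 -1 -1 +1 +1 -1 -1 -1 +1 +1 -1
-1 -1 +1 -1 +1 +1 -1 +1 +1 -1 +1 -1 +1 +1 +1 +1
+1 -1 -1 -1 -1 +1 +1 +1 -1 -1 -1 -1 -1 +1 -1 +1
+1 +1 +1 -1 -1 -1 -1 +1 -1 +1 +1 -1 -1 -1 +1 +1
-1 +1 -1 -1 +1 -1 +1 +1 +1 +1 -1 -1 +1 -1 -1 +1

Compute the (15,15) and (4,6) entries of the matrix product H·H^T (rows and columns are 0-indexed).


Row 4 of H: [-1, -1, 1, -1, 1, 1, -1, 1, -1, 1, -1, 1, -1, -1, -1, -1].
Row 6 of H: [1, 1, 1, 1, -1, -1, -1, 1, 1, -1, -1, 1, 1, 1, -1, -1].
Row 15 of H: [-1, 1, -1, -1, 1, -1, 1, 1, 1, 1, -1, -1, 1, -1, -1, 1].
(H·H^T)[15][15] = Σ_j H[15][j]·H[15][j] = (-1)² + (1)² + (-1)² + (-1)² + (1)² + (-1)² + (1)² + (1)² + (1)² + (1)² + (-1)² + (-1)² + (1)² + (-1)² + (-1)² + (1)² = 1 + 1 + 1 + 1 + 1 + 1 + 1 + 1 + 1 + 1 + 1 + 1 + 1 + 1 + 1 + 1 = 16.
(H·H^T)[4][6] = Σ_j H[4][j]·H[6][j] = (-1)·(1) + (-1)·(1) + (1)·(1) + (-1)·(1) + (1)·(-1) + (1)·(-1) + (-1)·(-1) + (1)·(1) + (-1)·(1) + (1)·(-1) + (-1)·(-1) + (1)·(1) + (-1)·(1) + (-1)·(1) + (-1)·(-1) + (-1)·(-1) = -1 + -1 + 1 + -1 + -1 + -1 + 1 + 1 + -1 + -1 + 1 + 1 + -1 + -1 + 1 + 1 = -2.
Rows 4 and 6 are not orthogonal (dot product = -2 ≠ 0), so H is not a Hadamard matrix.

(15,15) entry = 16; (4,6) entry = -2.


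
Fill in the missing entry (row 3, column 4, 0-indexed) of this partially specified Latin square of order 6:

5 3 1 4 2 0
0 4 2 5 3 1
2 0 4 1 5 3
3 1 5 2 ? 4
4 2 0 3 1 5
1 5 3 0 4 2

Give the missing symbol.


Row 3 contains symbols [1, 2, 3, 4, 5] — missing [0].
Column 4 contains symbols [1, 2, 3, 4, 5] — missing [0].
The missing symbol must appear in both missing sets; intersection = [0].
Therefore the hidden value is 0.

Missing value = 0.


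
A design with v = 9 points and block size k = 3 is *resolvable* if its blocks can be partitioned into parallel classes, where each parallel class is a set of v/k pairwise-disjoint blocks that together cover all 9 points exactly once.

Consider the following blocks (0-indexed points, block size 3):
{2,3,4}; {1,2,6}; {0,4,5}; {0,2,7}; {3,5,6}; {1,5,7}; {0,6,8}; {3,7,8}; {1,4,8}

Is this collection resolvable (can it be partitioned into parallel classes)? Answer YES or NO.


v = 9, block size k = 3, number of blocks = 9.
For resolvability, blocks must partition into parallel classes of size v/k = 3.
Total blocks must therefore be a multiple of 3: 9 = 3·3 + 0 ⇒ divisible ✓.
Greedy packing gives 3 candidate class(es). Each should be a full parallel class (size 3, covers all 9 points).
  Class 1 (3 blocks): {2,3,4}; {1,5,7}; {0,6,8}. Points covered: [0, 1, 2, 3, 4, 5, 6, 7, 8].
  Class 2 (3 blocks): {1,2,6}; {0,4,5}; {3,7,8}. Points covered: [0, 1, 2, 3, 4, 5, 6, 7, 8].
  Class 3 (3 blocks): {0,2,7}; {3,5,6}; {1,4,8}. Points covered: [0, 1, 2, 3, 4, 5, 6, 7, 8].
All classes full (size 3)? YES. All classes cover every point? YES.
Resolvable? YES.

YES


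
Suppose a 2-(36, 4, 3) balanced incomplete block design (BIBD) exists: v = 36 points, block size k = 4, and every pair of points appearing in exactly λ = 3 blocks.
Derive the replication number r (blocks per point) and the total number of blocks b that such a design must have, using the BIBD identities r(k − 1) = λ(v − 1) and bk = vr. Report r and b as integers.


Any 2-(v, k, λ) BIBD satisfies two necessary conditions:
  (i)  Each point sits in r blocks, and counting incidences through any fixed point gives r(k − 1) = λ(v − 1), so r = λ(v − 1)/(k − 1).
  (ii) Total incidences bk = vr, so b = vr/k.
Step 1: r = λ(v − 1)/(k − 1) = 3·(36 − 1)/(4 − 1) = 3·35/3 = 105/3 = 35.
Step 2: b = vr/k = 36·35/4 = 1260/4 = 315.
Check integrality: r = 35 ∈ Z ✓, b = 315 ∈ Z ✓.
(These identities are necessary conditions: they determine r and b for any design with these parameters, but do not by themselves prove that one exists.)

r = 35, b = 315.


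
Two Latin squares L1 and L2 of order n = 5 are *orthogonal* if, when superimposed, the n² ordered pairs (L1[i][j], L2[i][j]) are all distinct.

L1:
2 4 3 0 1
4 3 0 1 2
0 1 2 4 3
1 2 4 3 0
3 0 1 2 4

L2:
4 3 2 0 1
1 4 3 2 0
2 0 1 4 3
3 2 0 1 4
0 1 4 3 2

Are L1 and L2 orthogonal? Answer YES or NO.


Form the n² = 25 superimposed pairs (L1[i][j], L2[i][j]), row by row (rows and columns indexed from 0):
row 0: (2,4) (4,3) (3,2) (0,0) (1,1)
row 1: (4,1) (3,4) (0,3) (1,2) (2,0)
row 2: (0,2) (1,0) (2,1) (4,4) (3,3)
row 3: (1,3) (2,2) (4,0) (3,1) (0,4)
row 4: (3,0) (0,1) (1,4) (2,3) (4,2)
Orthogonality requires all 25 pairs distinct.
Check by first coordinate: for each symbol s of L1, list the L2 entries in the n cells where L1 = s; they must all differ.
  L1 = 0: L2 entries (in reading order) 0, 3, 2, 4, 1 — all 5 distinct ✓
  L1 = 1: L2 entries (in reading order) 1, 2, 0, 3, 4 — all 5 distinct ✓
  L1 = 2: L2 entries (in reading order) 4, 0, 1, 2, 3 — all 5 distinct ✓
  L1 = 3: L2 entries (in reading order) 2, 4, 3, 1, 0 — all 5 distinct ✓
  L1 = 4: L2 entries (in reading order) 3, 1, 4, 0, 2 — all 5 distinct ✓
Every symbol of L1 meets every symbol of L2 exactly once, so all 25 pairs are distinct (25 of 25).
Conclusion: YES.

YES


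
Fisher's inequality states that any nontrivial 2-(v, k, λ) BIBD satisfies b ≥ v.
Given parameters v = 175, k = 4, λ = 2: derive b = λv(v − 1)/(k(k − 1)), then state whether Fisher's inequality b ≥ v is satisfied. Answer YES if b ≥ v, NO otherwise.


b = λv(v − 1)/(k(k − 1)) = 2·175·174/(4·3) = 60900/12 = 5075.
Compare with v = 175: b ≥ v, so Fisher's inequality holds.

YES


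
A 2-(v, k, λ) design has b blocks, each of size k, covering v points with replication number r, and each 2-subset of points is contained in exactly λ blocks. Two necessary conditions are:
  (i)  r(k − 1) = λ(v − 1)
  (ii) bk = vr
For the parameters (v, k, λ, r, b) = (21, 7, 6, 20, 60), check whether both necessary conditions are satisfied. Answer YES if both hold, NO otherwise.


Condition (i): r(k − 1) = 20·6 = 120; λ(v − 1) = 6·20 = 120. Match? YES.
Condition (ii): bk = 60·7 = 420; vr = 21·20 = 420. Match? YES.
Both conditions hold? YES.

YES


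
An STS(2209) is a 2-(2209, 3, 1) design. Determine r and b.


An STS(v) is a 2-(v, 3, 1) BIBD: block size k = 3, λ = 1.
Replication: r(k − 1) = λ(v − 1) ⇒ r·2 = 2209 − 1 = 2208 ⇒ r = 1104.
Block count: b = v(v − 1)/6 = 2209·2208/6 = 4877472/6 = 812912.
(Check via bk = vr: 812912·3 = 2438736 = 2209·1104 = 2438736 ✓.)

r = 1104, b = 812912.


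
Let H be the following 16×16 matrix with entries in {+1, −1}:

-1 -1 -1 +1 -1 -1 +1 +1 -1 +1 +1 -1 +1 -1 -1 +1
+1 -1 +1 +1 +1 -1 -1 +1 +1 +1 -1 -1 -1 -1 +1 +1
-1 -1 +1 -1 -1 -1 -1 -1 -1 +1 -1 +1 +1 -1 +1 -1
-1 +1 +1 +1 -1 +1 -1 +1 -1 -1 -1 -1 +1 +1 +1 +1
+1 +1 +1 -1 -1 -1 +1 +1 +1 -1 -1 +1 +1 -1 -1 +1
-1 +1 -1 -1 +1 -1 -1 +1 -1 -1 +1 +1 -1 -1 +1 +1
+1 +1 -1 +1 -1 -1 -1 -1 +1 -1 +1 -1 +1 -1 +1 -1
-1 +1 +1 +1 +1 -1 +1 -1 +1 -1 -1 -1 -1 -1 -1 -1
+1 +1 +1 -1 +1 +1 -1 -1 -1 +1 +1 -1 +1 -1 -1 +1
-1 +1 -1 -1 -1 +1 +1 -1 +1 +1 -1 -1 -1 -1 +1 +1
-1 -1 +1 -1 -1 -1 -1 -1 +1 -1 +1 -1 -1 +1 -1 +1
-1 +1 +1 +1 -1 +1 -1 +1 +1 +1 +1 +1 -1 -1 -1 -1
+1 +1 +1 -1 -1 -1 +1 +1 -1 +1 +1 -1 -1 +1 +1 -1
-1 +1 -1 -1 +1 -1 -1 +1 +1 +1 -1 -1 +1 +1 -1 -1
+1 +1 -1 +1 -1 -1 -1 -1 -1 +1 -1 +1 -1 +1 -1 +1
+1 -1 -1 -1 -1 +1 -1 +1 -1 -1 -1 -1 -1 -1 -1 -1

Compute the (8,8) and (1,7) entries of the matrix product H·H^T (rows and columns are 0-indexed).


Row 1 of H: [1, -1, 1, 1, 1, -1, -1, 1, 1, 1, -1, -1, -1, -1, 1, 1].
Row 7 of H: [-1, 1, 1, 1, 1, -1, 1, -1, 1, -1, -1, -1, -1, -1, -1, -1].
Row 8 of H: [1, 1, 1, -1, 1, 1, -1, -1, -1, 1, 1, -1, 1, -1, -1, 1].
(H·H^T)[8][8] = Σ_j H[8][j]·H[8][j] = (1)² + (1)² + (1)² + (-1)² + (1)² + (1)² + (-1)² + (-1)² + (-1)² + (1)² + (1)² + (-1)² + (1)² + (-1)² + (-1)² + (1)² = 1 + 1 + 1 + 1 + 1 + 1 + 1 + 1 + 1 + 1 + 1 + 1 + 1 + 1 + 1 + 1 = 16.
(H·H^T)[1][7] = Σ_j H[1][j]·H[7][j] = (1)·(-1) + (-1)·(1) + (1)·(1) + (1)·(1) + (1)·(1) + (-1)·(-1) + (-1)·(1) + (1)·(-1) + (1)·(1) + (1)·(-1) + (-1)·(-1) + (-1)·(-1) + (-1)·(-1) + (-1)·(-1) + (1)·(-1) + (1)·(-1) = -1 + -1 + 1 + 1 + 1 + 1 + -1 + -1 + 1 + -1 + 1 + 1 + 1 + 1 + -1 + -1 = 2.
Rows 1 and 7 are not orthogonal (dot product = 2 ≠ 0), so H is not a Hadamard matrix.

(8,8) entry = 16; (1,7) entry = 2.


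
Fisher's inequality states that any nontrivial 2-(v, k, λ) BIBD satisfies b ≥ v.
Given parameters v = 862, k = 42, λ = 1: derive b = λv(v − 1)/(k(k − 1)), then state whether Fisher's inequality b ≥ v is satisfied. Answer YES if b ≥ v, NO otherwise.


r = λ(v − 1)/(k − 1) = 1·861/41 = 21.
b = vr/k = 862·21/42 = 431.
Fisher's inequality: b ≥ v ⇔ 431 ≥ 862? NO.

NO


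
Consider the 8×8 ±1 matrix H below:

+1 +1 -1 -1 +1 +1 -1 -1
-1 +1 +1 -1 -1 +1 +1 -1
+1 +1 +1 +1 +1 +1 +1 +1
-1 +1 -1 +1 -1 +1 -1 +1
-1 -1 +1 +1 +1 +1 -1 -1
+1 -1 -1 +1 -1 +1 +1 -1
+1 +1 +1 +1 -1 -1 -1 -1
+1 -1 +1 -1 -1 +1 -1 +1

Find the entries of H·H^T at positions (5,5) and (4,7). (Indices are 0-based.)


Row 4 of H: [-1, -1, 1, 1, 1, 1, -1, -1].
Row 5 of H: [1, -1, -1, 1, -1, 1, 1, -1].
Row 7 of H: [1, -1, 1, -1, -1, 1, -1, 1].
(H·H^T)[5][5] = Σ_j H[5][j]·H[5][j] = (1)² + (-1)² + (-1)² + (1)² + (-1)² + (1)² + (1)² + (-1)² = 1 + 1 + 1 + 1 + 1 + 1 + 1 + 1 = 8.
(H·H^T)[4][7] = Σ_j H[4][j]·H[7][j] = (-1)·(1) + (-1)·(-1) + (1)·(1) + (1)·(-1) + (1)·(-1) + (1)·(1) + (-1)·(-1) + (-1)·(1) = -1 + 1 + 1 + -1 + -1 + 1 + 1 + -1 = 0.
So rows 4 and 7 are orthogonal; the diagonal entry equals n = 8.

(5,5) entry = 8; (4,7) entry = 0.


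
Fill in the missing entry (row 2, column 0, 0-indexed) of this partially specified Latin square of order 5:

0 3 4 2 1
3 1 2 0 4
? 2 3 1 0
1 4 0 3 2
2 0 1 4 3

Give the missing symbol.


Row 2 contains symbols [0, 1, 2, 3] — missing [4].
Column 0 contains symbols [0, 1, 2, 3] — missing [4].
The missing symbol must appear in both missing sets; intersection = [4].
Therefore the hidden value is 4.

Missing value = 4.


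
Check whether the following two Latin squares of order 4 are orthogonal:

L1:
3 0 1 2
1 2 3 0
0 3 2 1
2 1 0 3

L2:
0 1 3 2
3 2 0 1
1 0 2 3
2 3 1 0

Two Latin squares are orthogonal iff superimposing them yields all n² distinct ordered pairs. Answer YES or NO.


Form the n² = 16 superimposed pairs (L1[i][j], L2[i][j]), row by row (rows and columns indexed from 0):
row 0: (3,0) (0,1) (1,3) (2,2)
row 1: (1,3) (2,2) (3,0) (0,1)
row 2: (0,1) (3,0) (2,2) (1,3)
row 3: (2,2) (1,3) (0,1) (3,0)
Orthogonality requires all 16 pairs distinct.
But the pair (1,3) repeats: cell (0,2) has L1 = 1, L2 = 3, and cell (1,0) has L1 = 1, L2 = 3.
A repeated pair means some other pair never occurs (only 4 distinct pairs out of 16), so the squares are not orthogonal.
Conclusion: NO.

NO


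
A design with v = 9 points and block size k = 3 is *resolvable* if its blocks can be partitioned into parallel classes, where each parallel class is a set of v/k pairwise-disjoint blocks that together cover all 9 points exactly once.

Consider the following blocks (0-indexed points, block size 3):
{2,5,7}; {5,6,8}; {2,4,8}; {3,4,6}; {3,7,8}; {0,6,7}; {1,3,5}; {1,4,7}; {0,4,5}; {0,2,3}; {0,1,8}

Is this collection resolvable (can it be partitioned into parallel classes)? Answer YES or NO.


v = 9, block size k = 3, number of blocks = 11.
For resolvability, blocks must partition into parallel classes of size v/k = 3.
Total blocks must therefore be a multiple of 3: 11 = 3·3 + 2 ⇒ not divisible ✗.
Resolvable? NO.

NO


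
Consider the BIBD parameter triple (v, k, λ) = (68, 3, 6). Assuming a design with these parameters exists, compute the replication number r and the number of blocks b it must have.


Any 2-(v, k, λ) BIBD satisfies two necessary conditions:
  (i)  Each point sits in r blocks, and counting incidences through any fixed point gives r(k − 1) = λ(v − 1), so r = λ(v − 1)/(k − 1).
  (ii) Total incidences bk = vr, so b = vr/k.
Step 1: r = λ(v − 1)/(k − 1) = 6·(68 − 1)/(3 − 1) = 6·67/2 = 402/2 = 201.
Step 2: b = vr/k = 68·201/3 = 13668/3 = 4556.
Check integrality: r = 201 ∈ Z ✓, b = 4556 ∈ Z ✓.
(These identities are necessary conditions: they determine r and b for any design with these parameters, but do not by themselves prove that one exists.)

r = 201, b = 4556.


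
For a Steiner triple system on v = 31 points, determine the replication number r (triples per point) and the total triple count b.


An STS(v) is a 2-(v, 3, 1) BIBD: block size k = 3, λ = 1.
Replication: r(k − 1) = λ(v − 1) ⇒ r·2 = 31 − 1 = 30 ⇒ r = 15.
Block count: b = v(v − 1)/6 = 31·30/6 = 930/6 = 155.
(Check via bk = vr: 155·3 = 465 = 31·15 = 465 ✓.)

r = 15, b = 155.


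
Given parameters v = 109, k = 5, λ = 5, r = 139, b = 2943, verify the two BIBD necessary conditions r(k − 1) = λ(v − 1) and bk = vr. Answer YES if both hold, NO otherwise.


Condition (i): r(k − 1) = 139·4 = 556; λ(v − 1) = 5·108 = 540. Match? NO.
Condition (ii): bk = 2943·5 = 14715; vr = 109·139 = 15151. Match? NO.
Both conditions hold? NO.

NO


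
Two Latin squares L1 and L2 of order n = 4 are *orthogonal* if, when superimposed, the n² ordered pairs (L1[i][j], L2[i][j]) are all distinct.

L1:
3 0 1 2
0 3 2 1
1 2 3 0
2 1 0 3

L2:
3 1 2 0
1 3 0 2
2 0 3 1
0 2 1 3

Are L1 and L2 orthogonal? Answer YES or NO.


Form the n² = 16 superimposed pairs (L1[i][j], L2[i][j]), row by row (rows and columns indexed from 0):
row 0: (3,3) (0,1) (1,2) (2,0)
row 1: (0,1) (3,3) (2,0) (1,2)
row 2: (1,2) (2,0) (3,3) (0,1)
row 3: (2,0) (1,2) (0,1) (3,3)
Orthogonality requires all 16 pairs distinct.
But the pair (0,1) repeats: cell (0,1) has L1 = 0, L2 = 1, and cell (1,0) has L1 = 0, L2 = 1.
A repeated pair means some other pair never occurs (only 4 distinct pairs out of 16), so the squares are not orthogonal.
Conclusion: NO.

NO


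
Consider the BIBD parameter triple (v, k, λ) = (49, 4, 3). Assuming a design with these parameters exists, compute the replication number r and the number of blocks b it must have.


Any 2-(v, k, λ) BIBD satisfies two necessary conditions:
  (i)  Each point sits in r blocks, and counting incidences through any fixed point gives r(k − 1) = λ(v − 1), so r = λ(v − 1)/(k − 1).
  (ii) Total incidences bk = vr, so b = vr/k.
Step 1: r = λ(v − 1)/(k − 1) = 3·(49 − 1)/(4 − 1) = 3·48/3 = 144/3 = 48.
Step 2: b = vr/k = 49·48/4 = 2352/4 = 588.
Check integrality: r = 48 ∈ Z ✓, b = 588 ∈ Z ✓.
(These identities are necessary conditions: they determine r and b for any design with these parameters, but do not by themselves prove that one exists.)

r = 48, b = 588.


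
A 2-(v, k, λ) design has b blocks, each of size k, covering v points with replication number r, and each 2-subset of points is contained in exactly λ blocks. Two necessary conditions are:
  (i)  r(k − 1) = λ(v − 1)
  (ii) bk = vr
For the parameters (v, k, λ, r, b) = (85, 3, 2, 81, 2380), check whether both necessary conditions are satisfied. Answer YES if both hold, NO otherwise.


Condition (i): r(k − 1) = 81·2 = 162; λ(v − 1) = 2·84 = 168. Match? NO.
Condition (ii): bk = 2380·3 = 7140; vr = 85·81 = 6885. Match? NO.
Both conditions hold? NO.

NO


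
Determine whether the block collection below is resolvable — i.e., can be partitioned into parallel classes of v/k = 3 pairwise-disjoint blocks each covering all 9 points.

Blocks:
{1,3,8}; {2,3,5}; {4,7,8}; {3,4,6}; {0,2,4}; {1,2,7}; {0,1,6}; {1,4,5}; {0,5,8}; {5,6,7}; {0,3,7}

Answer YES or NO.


v = 9, block size k = 3, number of blocks = 11.
For resolvability, blocks must partition into parallel classes of size v/k = 3.
Total blocks must therefore be a multiple of 3: 11 = 3·3 + 2 ⇒ not divisible ✗.
Resolvable? NO.

NO
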